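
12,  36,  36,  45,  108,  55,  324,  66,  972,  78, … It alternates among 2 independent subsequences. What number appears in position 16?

120

The terms cycle through 2 interleaved subsequences.
Track A: 12, 36, 108, 324, 972 — geometric with ratio 3.
Track B: 36, 45, 55, 66, 78 — triangular numbers starting at T_8.
Position 16 → track B, term 8 = 120.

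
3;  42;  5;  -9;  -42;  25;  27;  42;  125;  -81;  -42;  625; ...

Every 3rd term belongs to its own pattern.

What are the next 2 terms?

243, 42

Taking every 3rd term gives 3 separate tracks.
Stream A: 3, -9, 27, -81. Multiplying by -3 each time.
Stream B: 42, -42, 42, -42. Alternating ±42.
Stream C: 5, 25, 125, 625. Powers 5^1, 5^2, 5^3, ….
The 13th slot belongs to stream A; its 5th term is 243.
Position 14 → stream B, term 5 = 42.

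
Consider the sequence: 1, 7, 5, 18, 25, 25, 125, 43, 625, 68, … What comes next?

The terms cycle through 2 interleaved subsequences.
Track A: 1, 5, 25, 125, 625 — multiplying by 5 each time.
Track B: 7, 18, 25, 43, 68 — a Fibonacci-like recurrence a_n = a_{n-1} + a_{n-2}.
Position 11 falls in track A as its term 6, giving 3125.

3125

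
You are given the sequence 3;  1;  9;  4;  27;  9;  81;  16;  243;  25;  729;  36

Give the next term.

Split by position mod 2 into 2 tracks.
Track A = 3, 9, 27, 81, 243, 729: successive powers of 3.
Track B = 1, 4, 9, 16, 25, 36: perfect squares starting at 1².
Position 13 falls in track A as its term 7, giving 2187.

2187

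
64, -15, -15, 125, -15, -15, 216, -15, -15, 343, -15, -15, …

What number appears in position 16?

729

Reading positions in blocks of 3 reveals the pattern ABB — 2 tracks woven together.
Track A: 64, 125, 216, 343 — the cubes 4³, 5³, 6³, ….
Track B: -15, -15, -15, -15, -15, -15, -15, -15 — always -15.
Position 16 falls in track A as its term 6, giving 729.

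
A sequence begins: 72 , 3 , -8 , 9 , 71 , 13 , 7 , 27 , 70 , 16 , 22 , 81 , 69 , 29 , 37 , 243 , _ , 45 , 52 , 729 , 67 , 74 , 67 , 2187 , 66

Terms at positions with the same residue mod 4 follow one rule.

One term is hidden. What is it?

68

Split by position mod 4: positions 1, 5, 9, … form one track, and each other residue class forms its own.
Stream A = 72, 71, 70, 69, ?, 67, 66: subtracting 1 each time.
Stream B = 3, 13, 16, 29, 45, 74: each term equals the sum of the previous two.
Stream C = -8, 7, 22, 37, 52, 67: adding 15 each time.
Stream D = 9, 27, 81, 243, 729, 2187: successive powers of 3.
The gap is stream A's term 5; the rule gives 68.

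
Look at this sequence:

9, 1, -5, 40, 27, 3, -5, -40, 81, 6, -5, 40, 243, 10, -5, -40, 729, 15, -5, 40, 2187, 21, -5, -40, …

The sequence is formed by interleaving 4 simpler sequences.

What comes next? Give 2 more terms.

6561, 28

The terms cycle through 4 interleaved subsequences.
Subsequence A: 9, 27, 81, 243, 729, 2187 (geometric, ×3 each step).
Subsequence B: 1, 3, 6, 10, 15, 21 (triangular numbers n(n+1)/2 for n = 1, 2, …).
Subsequence C: -5, -5, -5, -5, -5, -5 (the constant sequence -5).
Subsequence D: 40, -40, 40, -40, 40, -40 (oscillating between 40 and -40).
The 25th slot belongs to subsequence A; its 7th term is 6561.
The 26th slot belongs to subsequence B; its 7th term is 28.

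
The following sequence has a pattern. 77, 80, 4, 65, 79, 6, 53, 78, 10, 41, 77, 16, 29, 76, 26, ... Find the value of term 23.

Taking every 3rd term gives 3 separate tracks.
Subsequence A = 77, 65, 53, 41, 29: subtracting 12 each time.
Subsequence B = 80, 79, 78, 77, 76: arithmetic with common difference −1.
Subsequence C = 4, 6, 10, 16, 26: each term equals the sum of the previous two.
Term 23 comes from subsequence B (its 8th entry): 73.

73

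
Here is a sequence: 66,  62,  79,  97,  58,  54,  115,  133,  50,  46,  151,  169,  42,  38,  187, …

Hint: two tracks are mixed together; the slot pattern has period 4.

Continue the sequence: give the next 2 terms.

205, 34

Reading positions in blocks of 4 reveals the pattern AABB — 2 tracks woven together.
Stream A: 66, 62, 58, 54, 50, 46, 42, 38 — linear: a_n = 70 − 4·n.
Stream B: 79, 97, 115, 133, 151, 169, 187 — arithmetic, step +18.
Term 16 comes from stream B (its 8th entry): 205.
Term 17 comes from stream A (its 9th entry): 34.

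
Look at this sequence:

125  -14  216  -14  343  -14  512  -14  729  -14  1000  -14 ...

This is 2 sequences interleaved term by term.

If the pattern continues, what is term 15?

Split by position mod 2 into 2 tracks.
Track A: 125, 216, 343, 512, 729, 1000 — the cubes 5³, 6³, 7³, ….
Track B: -14, -14, -14, -14, -14, -14 — constant -14.
Position 15 falls in track A as its term 8, giving 1728.

1728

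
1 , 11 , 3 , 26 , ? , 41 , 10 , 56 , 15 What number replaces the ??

Split by position mod 2 into 2 tracks.
Subsequence A = 1, 3, ?, 10, 15: triangular numbers n(n+1)/2 for n = 1, 2, ….
Subsequence B = 11, 26, 41, 56: linear: a_n = -4 + 15·n.
Filling subsequence A at index 3 by its rule yields 6.

6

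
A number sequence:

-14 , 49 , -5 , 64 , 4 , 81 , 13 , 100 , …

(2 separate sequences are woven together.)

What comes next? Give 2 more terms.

22, 121

Split by position mod 2 into 2 tracks.
Track A = -14, -5, 4, 13: linear: a_n = -23 + 9·n.
Track B = 49, 64, 81, 100: consecutive squares n² from n = 7.
Position 9 falls in track A as its term 5, giving 22.
Position 10 falls in track B as its term 5, giving 121.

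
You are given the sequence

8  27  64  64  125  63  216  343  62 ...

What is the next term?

Reading positions in blocks of 3 reveals the pattern AAB — 2 tracks woven together.
Stream A: 8, 27, 64, 125, 216, 343 (perfect cubes starting at 2³).
Stream B: 64, 63, 62 (arithmetic with common difference −1).
Term 10 comes from stream A (its 7th entry): 512.

512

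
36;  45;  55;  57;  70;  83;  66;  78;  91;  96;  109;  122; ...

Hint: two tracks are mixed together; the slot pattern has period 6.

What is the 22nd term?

174

The slot pattern repeats as AAABBB (period 6), so there are 2 interleaved tracks.
Stream A: 36, 45, 55, 66, 78, 91 (triangular numbers n(n+1)/2 for n = 8, 9, …).
Stream B: 57, 70, 83, 96, 109, 122 (linear: a_n = 44 + 13·n).
Position 22 falls in stream B as its term 10, giving 174.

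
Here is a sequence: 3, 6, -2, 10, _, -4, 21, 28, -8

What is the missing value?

15

The slot pattern repeats as AAB (period 3), so there are 2 interleaved tracks.
Stream A: 3, 6, 10, ?, 21, 28 (the triangular numbers T_2, T_3, …).
Stream B: -2, -4, -8 (a geometric progression (common ratio 2)).
The gap is stream A's term 4; the rule gives 15.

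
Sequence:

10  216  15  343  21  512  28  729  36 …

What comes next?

1000

Positions 1, 3, 5, … form one subsequence and positions 2, 4, 6, … form another.
Track A is 10, 15, 21, 28, 36, which is triangular numbers starting at T_4.
Track B is 216, 343, 512, 729, which is the cubes 6³, 7³, 8³, ….
The 10th slot belongs to track B; its 5th term is 1000.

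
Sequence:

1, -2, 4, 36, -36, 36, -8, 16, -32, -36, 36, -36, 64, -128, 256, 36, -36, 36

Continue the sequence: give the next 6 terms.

-512, 1024, -2048, -36, 36, -36

Reading positions in blocks of 6 reveals the pattern AAABBB — 2 tracks woven together.
Track A: 1, -2, 4, -8, 16, -32, 64, -128, 256 (geometric with ratio -2).
Track B: 36, -36, 36, -36, 36, -36, 36, -36, 36 (oscillating between 36 and -36).
Term 19 comes from track A (its 10th entry): -512.
Position 20 → track A, term 11 = 1024.
Position 21 → track A, term 12 = -2048.
Term 22 comes from track B (its 10th entry): -36.
The 23rd slot belongs to track B; its 11th term is 36.
The 24th slot belongs to track B; its 12th term is -36.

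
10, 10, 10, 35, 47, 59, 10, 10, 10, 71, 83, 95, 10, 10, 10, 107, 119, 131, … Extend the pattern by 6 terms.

Reading positions in blocks of 6 reveals the pattern AAABBB — 2 tracks woven together.
Stream A = 10, 10, 10, 10, 10, 10, 10, 10, 10: constant 10.
Stream B = 35, 47, 59, 71, 83, 95, 107, 119, 131: arithmetic with common difference +12.
The 19th slot belongs to stream A; its 10th term is 10.
Position 20 falls in stream A as its term 11, giving 10.
Position 21 → stream A, term 12 = 10.
Term 22 comes from stream B (its 10th entry): 143.
Position 23 → stream B, term 11 = 155.
Position 24 falls in stream B as its term 12, giving 167.

10, 10, 10, 143, 155, 167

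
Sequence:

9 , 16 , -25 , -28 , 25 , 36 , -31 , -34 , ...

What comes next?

49

Positions follow the repeating pattern AABB; grouping by letter gives 2 tracks.
Subsequence A = 9, 16, 25, 36: the squares 3², 4², 5², ….
Subsequence B = -25, -28, -31, -34: subtracting 3 each time.
The 9th slot belongs to subsequence A; its 5th term is 49.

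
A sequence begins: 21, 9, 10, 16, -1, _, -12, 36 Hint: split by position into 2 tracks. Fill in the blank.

25

Odd-indexed and even-indexed terms follow separate rules.
Stream A: 21, 10, -1, -12 — linear: a_n = 32 − 11·n.
Stream B: 9, 16, ?, 36 — consecutive squares n² from n = 3.
So the missing entry in stream B is 25.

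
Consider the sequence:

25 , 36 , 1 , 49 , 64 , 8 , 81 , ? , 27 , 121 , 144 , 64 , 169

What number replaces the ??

Reading positions in blocks of 3 reveals the pattern AAB — 2 tracks woven together.
Stream A: 25, 36, 49, 64, 81, ?, 121, 144, 169 — the squares 5², 6², 7², ….
Stream B: 1, 8, 27, 64 — perfect cubes starting at 1³.
So the missing entry in stream A is 100.

100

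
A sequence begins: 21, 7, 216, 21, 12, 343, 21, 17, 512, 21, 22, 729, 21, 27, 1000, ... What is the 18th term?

1331

Read the sequence 3 terms at a time; column i is its own pattern.
Track A: 21, 21, 21, 21, 21 (constant 21).
Track B: 7, 12, 17, 22, 27 (arithmetic with common difference +5).
Track C: 216, 343, 512, 729, 1000 (perfect cubes starting at 6³).
Term 18 comes from track C (its 6th entry): 1331.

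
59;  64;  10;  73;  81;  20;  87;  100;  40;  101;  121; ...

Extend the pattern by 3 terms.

Read the sequence 3 terms at a time; column i is its own pattern.
Track A: 59, 73, 87, 101 (arithmetic, step +14).
Track B: 64, 81, 100, 121 (the squares 8², 9², 10², …).
Track C: 10, 20, 40 (geometric, ×2 each step).
Position 12 → track C, term 4 = 80.
Position 13 → track A, term 5 = 115.
Position 14 → track B, term 5 = 144.

80, 115, 144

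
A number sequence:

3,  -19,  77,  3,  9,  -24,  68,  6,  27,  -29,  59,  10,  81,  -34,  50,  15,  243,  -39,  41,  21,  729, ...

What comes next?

Split by position mod 4: positions 1, 5, 9, … form one track, and each other residue class forms its own.
Stream A is 3, 9, 27, 81, 243, 729, which is successive powers of 3.
Stream B is -19, -24, -29, -34, -39, which is arithmetic with common difference −5.
Stream C is 77, 68, 59, 50, 41, which is subtracting 9 each time.
Stream D is 3, 6, 10, 15, 21, which is the triangular numbers T_2, T_3, ….
The 22nd slot belongs to stream B; its 6th term is -44.

-44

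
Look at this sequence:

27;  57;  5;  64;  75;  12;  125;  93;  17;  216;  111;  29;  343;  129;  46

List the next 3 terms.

512, 147, 75

Split by position mod 3 into 3 tracks.
Stream A is 27, 64, 125, 216, 343, which is perfect cubes starting at 3³.
Stream B is 57, 75, 93, 111, 129, which is arithmetic, step +18.
Stream C is 5, 12, 17, 29, 46, which is each term equals the sum of the previous two.
Position 16 → stream A, term 6 = 512.
Position 17 falls in stream B as its term 6, giving 147.
Position 18 falls in stream C as its term 6, giving 75.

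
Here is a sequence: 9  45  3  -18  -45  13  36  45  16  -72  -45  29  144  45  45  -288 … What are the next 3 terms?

-45, 74, 576

Split by position mod 3 into 3 tracks.
Track A: 9, -18, 36, -72, 144, -288 (geometric, ×-2 each step).
Track B: 45, -45, 45, -45, 45 (oscillating between 45 and -45).
Track C: 3, 13, 16, 29, 45 (a Fibonacci-like recurrence a_n = a_{n-1} + a_{n-2}).
Position 17 falls in track B as its term 6, giving -45.
Position 18 → track C, term 6 = 74.
Term 19 comes from track A (its 7th entry): 576.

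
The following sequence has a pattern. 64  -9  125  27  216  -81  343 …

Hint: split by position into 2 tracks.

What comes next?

243

Taking every 2nd term gives 2 separate tracks.
Subsequence A is 64, 125, 216, 343, which is the cubes 4³, 5³, 6³, ….
Subsequence B is -9, 27, -81, which is multiplying by -3 each time.
Position 8 falls in subsequence B as its term 4, giving 243.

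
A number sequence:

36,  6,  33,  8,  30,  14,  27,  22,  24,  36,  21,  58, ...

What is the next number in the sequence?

18

The terms cycle through 2 interleaved subsequences.
Track A is 36, 33, 30, 27, 24, 21, which is arithmetic, step −3.
Track B is 6, 8, 14, 22, 36, 58, which is Fibonacci-style (each term is the sum of the two before it).
Position 13 → track A, term 7 = 18.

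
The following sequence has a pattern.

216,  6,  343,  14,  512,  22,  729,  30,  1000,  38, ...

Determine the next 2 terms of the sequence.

1331, 46

Positions 1, 3, 5, … form one subsequence and positions 2, 4, 6, … form another.
Stream A: 216, 343, 512, 729, 1000. Consecutive cubes n³ from n = 6.
Stream B: 6, 14, 22, 30, 38. Linear: a_n = -2 + 8·n.
Position 11 falls in stream A as its term 6, giving 1331.
The 12th slot belongs to stream B; its 6th term is 46.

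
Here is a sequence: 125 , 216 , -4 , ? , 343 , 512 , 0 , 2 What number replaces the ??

Reading positions in blocks of 4 reveals the pattern AABB — 2 tracks woven together.
Track A: 125, 216, 343, 512. The cubes 5³, 6³, 7³, ….
Track B: -4, ?, 0, 2. Arithmetic with common difference +2.
The gap is track B's term 2; the rule gives -2.

-2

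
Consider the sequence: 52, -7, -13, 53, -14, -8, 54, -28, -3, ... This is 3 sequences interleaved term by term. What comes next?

55

Read the sequence 3 terms at a time; column i is its own pattern.
Stream A is 52, 53, 54, which is arithmetic, step +1.
Stream B is -7, -14, -28, which is multiplying by 2 each time.
Stream C is -13, -8, -3, which is arithmetic, step +5.
Position 10 falls in stream A as its term 4, giving 55.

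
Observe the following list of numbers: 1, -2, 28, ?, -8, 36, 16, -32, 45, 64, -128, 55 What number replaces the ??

4

The slot pattern repeats as AAB (period 3), so there are 2 interleaved tracks.
Track A: 1, -2, ?, -8, 16, -32, 64, -128 (geometric, ×-2 each step).
Track B: 28, 36, 45, 55 (the triangular numbers T_7, T_8, …).
So the missing entry in track A is 4.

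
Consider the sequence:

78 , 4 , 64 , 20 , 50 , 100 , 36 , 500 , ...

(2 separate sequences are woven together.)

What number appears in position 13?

-6

Odd-indexed and even-indexed terms follow separate rules.
Stream A = 78, 64, 50, 36: arithmetic, step −14.
Stream B = 4, 20, 100, 500: multiplying by 5 each time.
Position 13 → stream A, term 7 = -6.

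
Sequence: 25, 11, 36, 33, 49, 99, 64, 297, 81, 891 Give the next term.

Split by position mod 2 into 2 tracks.
Track A: 25, 36, 49, 64, 81 — consecutive squares n² from n = 5.
Track B: 11, 33, 99, 297, 891 — a geometric progression (common ratio 3).
Term 11 comes from track A (its 6th entry): 100.

100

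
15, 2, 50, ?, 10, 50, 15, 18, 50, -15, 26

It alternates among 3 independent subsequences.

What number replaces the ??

Split by position mod 3 into 3 tracks.
Stream A: 15, ?, 15, -15 — alternating ±15.
Stream B: 2, 10, 18, 26 — arithmetic with common difference +8.
Stream C: 50, 50, 50 — always 50.
Stream A's pattern makes the blank -15.

-15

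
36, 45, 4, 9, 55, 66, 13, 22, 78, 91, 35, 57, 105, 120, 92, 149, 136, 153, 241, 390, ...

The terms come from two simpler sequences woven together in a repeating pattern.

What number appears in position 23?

Positions follow the repeating pattern AABB; grouping by letter gives 2 tracks.
Track A: 36, 45, 55, 66, 78, 91, 105, 120, 136, 153 (triangular numbers starting at T_8).
Track B: 4, 9, 13, 22, 35, 57, 92, 149, 241, 390 (Fibonacci-style (each term is the sum of the two before it)).
Position 23 falls in track B as its term 11, giving 631.

631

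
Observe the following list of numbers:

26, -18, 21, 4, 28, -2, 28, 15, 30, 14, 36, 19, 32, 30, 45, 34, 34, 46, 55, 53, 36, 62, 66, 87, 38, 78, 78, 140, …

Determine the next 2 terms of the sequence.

40, 94

Read the sequence 4 terms at a time; column i is its own pattern.
Track A: 26, 28, 30, 32, 34, 36, 38 (adding 2 each time).
Track B: -18, -2, 14, 30, 46, 62, 78 (linear: a_n = -34 + 16·n).
Track C: 21, 28, 36, 45, 55, 66, 78 (the triangular numbers T_6, T_7, …).
Track D: 4, 15, 19, 34, 53, 87, 140 (each term equals the sum of the previous two).
Position 29 falls in track A as its term 8, giving 40.
Term 30 comes from track B (its 8th entry): 94.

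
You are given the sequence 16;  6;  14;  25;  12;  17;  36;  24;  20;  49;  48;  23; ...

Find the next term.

64

Read the sequence 3 terms at a time; column i is its own pattern.
Track A = 16, 25, 36, 49: perfect squares starting at 4².
Track B = 6, 12, 24, 48: a geometric progression (common ratio 2).
Track C = 14, 17, 20, 23: linear: a_n = 11 + 3·n.
The 13th slot belongs to track A; its 5th term is 64.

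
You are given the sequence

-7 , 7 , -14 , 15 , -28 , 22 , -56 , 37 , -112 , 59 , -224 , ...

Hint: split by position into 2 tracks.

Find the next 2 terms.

96, -448

Taking every 2nd term gives 2 separate tracks.
Track A is -7, -14, -28, -56, -112, -224, which is geometric, ×2 each step.
Track B is 7, 15, 22, 37, 59, which is each term equals the sum of the previous two.
Term 12 comes from track B (its 6th entry): 96.
The 13th slot belongs to track A; its 7th term is -448.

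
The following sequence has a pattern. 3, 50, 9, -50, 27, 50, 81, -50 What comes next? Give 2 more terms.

Positions 1, 3, 5, … form one subsequence and positions 2, 4, 6, … form another.
Track A: 3, 9, 27, 81 (successive powers of 3).
Track B: 50, -50, 50, -50 (the oscillation 50·(−1)^(n+1)).
Position 9 falls in track A as its term 5, giving 243.
Position 10 → track B, term 5 = 50.

243, 50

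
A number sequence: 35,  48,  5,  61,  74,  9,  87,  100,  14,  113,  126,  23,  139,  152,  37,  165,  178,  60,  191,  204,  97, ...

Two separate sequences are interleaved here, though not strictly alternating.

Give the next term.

Reading positions in blocks of 3 reveals the pattern AAB — 2 tracks woven together.
Subsequence A: 35, 48, 61, 74, 87, 100, 113, 126, 139, 152, 165, 178, 191, 204 — arithmetic with common difference +13.
Subsequence B: 5, 9, 14, 23, 37, 60, 97 — each term equals the sum of the previous two.
Position 22 → subsequence A, term 15 = 217.

217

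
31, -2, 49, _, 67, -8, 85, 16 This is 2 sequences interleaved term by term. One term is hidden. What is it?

4

Positions 1, 3, 5, … form one subsequence and positions 2, 4, 6, … form another.
Stream A: 31, 49, 67, 85 (arithmetic, step +18).
Stream B: -2, ?, -8, 16 (a geometric progression (common ratio -2)).
Stream B's pattern makes the blank 4.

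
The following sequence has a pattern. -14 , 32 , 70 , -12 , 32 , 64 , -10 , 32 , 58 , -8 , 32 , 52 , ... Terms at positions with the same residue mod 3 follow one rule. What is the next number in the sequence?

-6

Read the sequence 3 terms at a time; column i is its own pattern.
Stream A: -14, -12, -10, -8 — arithmetic with common difference +2.
Stream B: 32, 32, 32, 32 — constant 32.
Stream C: 70, 64, 58, 52 — linear: a_n = 76 − 6·n.
Position 13 → stream A, term 5 = -6.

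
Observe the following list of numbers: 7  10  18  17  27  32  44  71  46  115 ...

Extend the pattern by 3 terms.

186, 60, 301

Positions follow the repeating pattern AAB; grouping by letter gives 2 tracks.
Track A = 7, 10, 17, 27, 44, 71, 115: a Fibonacci-like recurrence a_n = a_{n-1} + a_{n-2}.
Track B = 18, 32, 46: linear: a_n = 4 + 14·n.
Position 11 → track A, term 8 = 186.
Position 12 → track B, term 4 = 60.
Position 13 falls in track A as its term 9, giving 301.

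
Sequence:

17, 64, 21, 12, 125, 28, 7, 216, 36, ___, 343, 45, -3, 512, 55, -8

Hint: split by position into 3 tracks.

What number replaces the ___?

2

The terms cycle through 3 interleaved subsequences.
Subsequence A = 17, 12, 7, ?, -3, -8: arithmetic with common difference −5.
Subsequence B = 64, 125, 216, 343, 512: perfect cubes starting at 4³.
Subsequence C = 21, 28, 36, 45, 55: the triangular numbers T_6, T_7, ….
Filling subsequence A at index 4 by its rule yields 2.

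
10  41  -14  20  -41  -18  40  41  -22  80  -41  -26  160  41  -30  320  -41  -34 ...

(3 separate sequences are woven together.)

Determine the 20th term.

The terms cycle through 3 interleaved subsequences.
Subsequence A is 10, 20, 40, 80, 160, 320, which is geometric, ×2 each step.
Subsequence B is 41, -41, 41, -41, 41, -41, which is alternating ±41.
Subsequence C is -14, -18, -22, -26, -30, -34, which is subtracting 4 each time.
Position 20 falls in subsequence B as its term 7, giving 41.

41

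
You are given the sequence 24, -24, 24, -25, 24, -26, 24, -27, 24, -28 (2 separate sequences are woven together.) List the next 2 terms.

24, -29

Split by position mod 2 into 2 tracks.
Track A: 24, 24, 24, 24, 24. Always 24.
Track B: -24, -25, -26, -27, -28. Linear: a_n = -23 − n.
Position 11 → track A, term 6 = 24.
Term 12 comes from track B (its 6th entry): -29.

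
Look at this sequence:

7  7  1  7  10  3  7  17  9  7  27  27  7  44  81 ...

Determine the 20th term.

Read the sequence 3 terms at a time; column i is its own pattern.
Subsequence A: 7, 7, 7, 7, 7 (the constant sequence 7).
Subsequence B: 7, 10, 17, 27, 44 (Fibonacci-style (each term is the sum of the two before it)).
Subsequence C: 1, 3, 9, 27, 81 (powers of 3).
Term 20 comes from subsequence B (its 7th entry): 115.

115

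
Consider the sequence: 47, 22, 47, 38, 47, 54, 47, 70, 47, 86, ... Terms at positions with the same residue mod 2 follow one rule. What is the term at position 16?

Taking every 2nd term gives 2 separate tracks.
Stream A: 47, 47, 47, 47, 47. The constant sequence 47.
Stream B: 22, 38, 54, 70, 86. Arithmetic, step +16.
Term 16 comes from stream B (its 8th entry): 134.

134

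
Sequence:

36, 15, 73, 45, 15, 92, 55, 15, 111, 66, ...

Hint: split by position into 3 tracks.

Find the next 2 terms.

15, 130

Read the sequence 3 terms at a time; column i is its own pattern.
Subsequence A is 36, 45, 55, 66, which is triangular numbers starting at T_8.
Subsequence B is 15, 15, 15, which is constant 15.
Subsequence C is 73, 92, 111, which is linear: a_n = 54 + 19·n.
Position 11 → subsequence B, term 4 = 15.
The 12th slot belongs to subsequence C; its 4th term is 130.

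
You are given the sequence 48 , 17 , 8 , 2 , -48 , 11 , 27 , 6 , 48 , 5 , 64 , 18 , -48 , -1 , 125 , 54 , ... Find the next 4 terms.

48, -7, 216, 162

Split by position mod 4: positions 1, 5, 9, … form one track, and each other residue class forms its own.
Track A: 48, -48, 48, -48 — the oscillation 48·(−1)^(n+1).
Track B: 17, 11, 5, -1 — linear: a_n = 23 − 6·n.
Track C: 8, 27, 64, 125 — consecutive cubes n³ from n = 2.
Track D: 2, 6, 18, 54 — geometric with ratio 3.
The 17th slot belongs to track A; its 5th term is 48.
Position 18 → track B, term 5 = -7.
Term 19 comes from track C (its 5th entry): 216.
The 20th slot belongs to track D; its 5th term is 162.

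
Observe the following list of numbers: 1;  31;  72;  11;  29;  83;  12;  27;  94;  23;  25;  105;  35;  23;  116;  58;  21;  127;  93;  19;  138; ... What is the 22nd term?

Taking every 3rd term gives 3 separate tracks.
Track A: 1, 11, 12, 23, 35, 58, 93. Each term equals the sum of the previous two.
Track B: 31, 29, 27, 25, 23, 21, 19. Subtracting 2 each time.
Track C: 72, 83, 94, 105, 116, 127, 138. Arithmetic, step +11.
Term 22 comes from track A (its 8th entry): 151.

151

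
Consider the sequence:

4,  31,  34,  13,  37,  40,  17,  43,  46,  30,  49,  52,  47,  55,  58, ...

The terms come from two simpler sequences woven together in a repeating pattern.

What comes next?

77

Positions follow the repeating pattern ABB; grouping by letter gives 2 tracks.
Track A = 4, 13, 17, 30, 47: a Fibonacci-like recurrence a_n = a_{n-1} + a_{n-2}.
Track B = 31, 34, 37, 40, 43, 46, 49, 52, 55, 58: adding 3 each time.
The 16th slot belongs to track A; its 6th term is 77.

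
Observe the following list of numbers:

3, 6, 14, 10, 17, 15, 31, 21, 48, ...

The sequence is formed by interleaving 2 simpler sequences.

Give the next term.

Taking every 2nd term gives 2 separate tracks.
Track A: 3, 14, 17, 31, 48. A Fibonacci-like recurrence a_n = a_{n-1} + a_{n-2}.
Track B: 6, 10, 15, 21. Triangular numbers starting at T_3.
The 10th slot belongs to track B; its 5th term is 28.

28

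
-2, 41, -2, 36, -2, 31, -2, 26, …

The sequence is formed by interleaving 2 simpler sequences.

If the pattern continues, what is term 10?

The terms cycle through 2 interleaved subsequences.
Track A is -2, -2, -2, -2, which is always -2.
Track B is 41, 36, 31, 26, which is arithmetic, step −5.
Position 10 falls in track B as its term 5, giving 21.

21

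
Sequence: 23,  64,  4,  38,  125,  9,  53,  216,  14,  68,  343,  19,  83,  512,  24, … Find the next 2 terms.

98, 729

Taking every 3rd term gives 3 separate tracks.
Subsequence A: 23, 38, 53, 68, 83 (linear: a_n = 8 + 15·n).
Subsequence B: 64, 125, 216, 343, 512 (consecutive cubes n³ from n = 4).
Subsequence C: 4, 9, 14, 19, 24 (arithmetic, step +5).
Position 16 falls in subsequence A as its term 6, giving 98.
The 17th slot belongs to subsequence B; its 6th term is 729.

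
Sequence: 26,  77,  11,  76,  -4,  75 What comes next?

Positions 1, 3, 5, … form one subsequence and positions 2, 4, 6, … form another.
Stream A = 26, 11, -4: arithmetic, step −15.
Stream B = 77, 76, 75: linear: a_n = 78 − n.
Term 7 comes from stream A (its 4th entry): -19.

-19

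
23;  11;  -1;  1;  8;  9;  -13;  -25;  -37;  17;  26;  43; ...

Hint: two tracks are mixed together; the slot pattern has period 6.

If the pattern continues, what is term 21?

The slot pattern repeats as AAABBB (period 6), so there are 2 interleaved tracks.
Track A: 23, 11, -1, -13, -25, -37. Arithmetic with common difference −12.
Track B: 1, 8, 9, 17, 26, 43. Fibonacci-style (each term is the sum of the two before it).
Term 21 comes from track A (its 12th entry): -109.

-109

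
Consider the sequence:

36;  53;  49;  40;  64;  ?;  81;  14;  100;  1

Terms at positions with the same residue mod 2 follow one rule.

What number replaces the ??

27

Positions 1, 3, 5, … form one subsequence and positions 2, 4, 6, … form another.
Stream A: 36, 49, 64, 81, 100 (the squares 6², 7², 8², …).
Stream B: 53, 40, ?, 14, 1 (subtracting 13 each time).
So the missing entry in stream B is 27.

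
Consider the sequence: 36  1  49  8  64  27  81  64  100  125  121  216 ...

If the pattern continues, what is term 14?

The terms cycle through 2 interleaved subsequences.
Subsequence A: 36, 49, 64, 81, 100, 121. Consecutive squares n² from n = 6.
Subsequence B: 1, 8, 27, 64, 125, 216. Consecutive cubes n³ from n = 1.
Position 14 → subsequence B, term 7 = 343.

343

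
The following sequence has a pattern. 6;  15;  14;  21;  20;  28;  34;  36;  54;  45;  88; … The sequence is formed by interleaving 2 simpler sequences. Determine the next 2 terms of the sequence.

55, 142

Split by position mod 2 into 2 tracks.
Track A = 6, 14, 20, 34, 54, 88: Fibonacci-style (each term is the sum of the two before it).
Track B = 15, 21, 28, 36, 45: triangular numbers starting at T_5.
Term 12 comes from track B (its 6th entry): 55.
The 13th slot belongs to track A; its 7th term is 142.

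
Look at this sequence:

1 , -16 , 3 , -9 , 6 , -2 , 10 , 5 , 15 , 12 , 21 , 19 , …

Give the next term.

28

Split by position mod 2 into 2 tracks.
Stream A: 1, 3, 6, 10, 15, 21 — triangular numbers starting at T_1.
Stream B: -16, -9, -2, 5, 12, 19 — linear: a_n = -23 + 7·n.
The 13th slot belongs to stream A; its 7th term is 28.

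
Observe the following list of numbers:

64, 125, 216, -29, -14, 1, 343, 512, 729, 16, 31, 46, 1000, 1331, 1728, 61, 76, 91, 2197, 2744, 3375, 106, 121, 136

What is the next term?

4096

The slot pattern repeats as AAABBB (period 6), so there are 2 interleaved tracks.
Track A is 64, 125, 216, 343, 512, 729, 1000, 1331, 1728, 2197, 2744, 3375, which is perfect cubes starting at 4³.
Track B is -29, -14, 1, 16, 31, 46, 61, 76, 91, 106, 121, 136, which is arithmetic with common difference +15.
Position 25 → track A, term 13 = 4096.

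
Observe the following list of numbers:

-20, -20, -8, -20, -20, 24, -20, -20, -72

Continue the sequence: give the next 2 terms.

The slot pattern repeats as AAB (period 3), so there are 2 interleaved tracks.
Stream A: -20, -20, -20, -20, -20, -20 — always -20.
Stream B: -8, 24, -72 — geometric with ratio -3.
Position 10 falls in stream A as its term 7, giving -20.
Position 11 falls in stream A as its term 8, giving -20.

-20, -20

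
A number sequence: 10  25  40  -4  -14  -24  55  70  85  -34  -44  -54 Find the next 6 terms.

Positions follow the repeating pattern AAABBB; grouping by letter gives 2 tracks.
Subsequence A: 10, 25, 40, 55, 70, 85. Arithmetic, step +15.
Subsequence B: -4, -14, -24, -34, -44, -54. Arithmetic with common difference −10.
Term 13 comes from subsequence A (its 7th entry): 100.
Term 14 comes from subsequence A (its 8th entry): 115.
Term 15 comes from subsequence A (its 9th entry): 130.
Term 16 comes from subsequence B (its 7th entry): -64.
Position 17 falls in subsequence B as its term 8, giving -74.
Term 18 comes from subsequence B (its 9th entry): -84.

100, 115, 130, -64, -74, -84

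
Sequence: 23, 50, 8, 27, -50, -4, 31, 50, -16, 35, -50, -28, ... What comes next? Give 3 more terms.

39, 50, -40

Taking every 3rd term gives 3 separate tracks.
Stream A: 23, 27, 31, 35 — arithmetic with common difference +4.
Stream B: 50, -50, 50, -50 — oscillating between 50 and -50.
Stream C: 8, -4, -16, -28 — arithmetic with common difference −12.
The 13th slot belongs to stream A; its 5th term is 39.
Term 14 comes from stream B (its 5th entry): 50.
Position 15 falls in stream C as its term 5, giving -40.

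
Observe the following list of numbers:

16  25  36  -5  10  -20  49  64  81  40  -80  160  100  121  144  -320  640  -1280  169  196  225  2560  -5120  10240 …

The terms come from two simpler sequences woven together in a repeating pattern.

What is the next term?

Reading positions in blocks of 6 reveals the pattern AAABBB — 2 tracks woven together.
Track A: 16, 25, 36, 49, 64, 81, 100, 121, 144, 169, 196, 225 (the squares 4², 5², 6², …).
Track B: -5, 10, -20, 40, -80, 160, -320, 640, -1280, 2560, -5120, 10240 (multiplying by -2 each time).
Term 25 comes from track A (its 13th entry): 256.

256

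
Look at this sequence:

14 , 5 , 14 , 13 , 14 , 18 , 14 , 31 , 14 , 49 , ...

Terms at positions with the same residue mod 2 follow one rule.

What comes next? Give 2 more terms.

The terms cycle through 2 interleaved subsequences.
Stream A is 14, 14, 14, 14, 14, which is constant 14.
Stream B is 5, 13, 18, 31, 49, which is Fibonacci-style (each term is the sum of the two before it).
Position 11 → stream A, term 6 = 14.
Position 12 → stream B, term 6 = 80.

14, 80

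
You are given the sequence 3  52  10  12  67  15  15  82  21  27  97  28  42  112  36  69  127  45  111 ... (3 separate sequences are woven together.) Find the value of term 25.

291

Split by position mod 3: positions 1, 4, 7, … form one track, and each other residue class forms its own.
Subsequence A: 3, 12, 15, 27, 42, 69, 111 — Fibonacci-style (each term is the sum of the two before it).
Subsequence B: 52, 67, 82, 97, 112, 127 — arithmetic with common difference +15.
Subsequence C: 10, 15, 21, 28, 36, 45 — the triangular numbers T_4, T_5, ….
Position 25 → subsequence A, term 9 = 291.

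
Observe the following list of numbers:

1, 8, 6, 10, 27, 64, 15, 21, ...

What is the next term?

Positions follow the repeating pattern AABB; grouping by letter gives 2 tracks.
Stream A: 1, 8, 27, 64 (consecutive cubes n³ from n = 1).
Stream B: 6, 10, 15, 21 (triangular numbers starting at T_3).
Position 9 → stream A, term 5 = 125.

125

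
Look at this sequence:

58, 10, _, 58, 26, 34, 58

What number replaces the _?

Positions follow the repeating pattern ABB; grouping by letter gives 2 tracks.
Subsequence A is 58, 58, 58, which is always 58.
Subsequence B is 10, ?, 26, 34, which is arithmetic, step +8.
Filling subsequence B at index 2 by its rule yields 18.

18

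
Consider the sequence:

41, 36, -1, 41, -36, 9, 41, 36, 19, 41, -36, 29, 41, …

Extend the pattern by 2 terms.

Read the sequence 3 terms at a time; column i is its own pattern.
Stream A is 41, 41, 41, 41, 41, which is always 41.
Stream B is 36, -36, 36, -36, which is alternating ±36.
Stream C is -1, 9, 19, 29, which is adding 10 each time.
Term 14 comes from stream B (its 5th entry): 36.
Position 15 → stream C, term 5 = 39.

36, 39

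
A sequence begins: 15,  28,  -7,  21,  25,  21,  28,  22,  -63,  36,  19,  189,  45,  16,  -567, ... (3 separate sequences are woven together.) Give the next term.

55

Split by position mod 3 into 3 tracks.
Track A: 15, 21, 28, 36, 45 (the triangular numbers T_5, T_6, …).
Track B: 28, 25, 22, 19, 16 (arithmetic, step −3).
Track C: -7, 21, -63, 189, -567 (multiplying by -3 each time).
The 16th slot belongs to track A; its 6th term is 55.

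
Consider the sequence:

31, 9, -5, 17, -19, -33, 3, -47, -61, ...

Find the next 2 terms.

-11, -75

Positions follow the repeating pattern ABB; grouping by letter gives 2 tracks.
Track A = 31, 17, 3: subtracting 14 each time.
Track B = 9, -5, -19, -33, -47, -61: arithmetic with common difference −14.
Position 10 falls in track A as its term 4, giving -11.
Position 11 → track B, term 7 = -75.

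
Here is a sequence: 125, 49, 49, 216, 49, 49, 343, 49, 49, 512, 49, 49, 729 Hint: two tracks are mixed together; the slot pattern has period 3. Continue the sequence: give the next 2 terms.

The slot pattern repeats as ABB (period 3), so there are 2 interleaved tracks.
Stream A is 125, 216, 343, 512, 729, which is the cubes 5³, 6³, 7³, ….
Stream B is 49, 49, 49, 49, 49, 49, 49, 49, which is constant 49.
Position 14 falls in stream B as its term 9, giving 49.
Position 15 → stream B, term 10 = 49.

49, 49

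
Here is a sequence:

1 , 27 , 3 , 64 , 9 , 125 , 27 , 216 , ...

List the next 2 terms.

81, 343

Odd-indexed and even-indexed terms follow separate rules.
Track A = 1, 3, 9, 27: successive powers of 3.
Track B = 27, 64, 125, 216: the cubes 3³, 4³, 5³, ….
The 9th slot belongs to track A; its 5th term is 81.
Position 10 → track B, term 5 = 343.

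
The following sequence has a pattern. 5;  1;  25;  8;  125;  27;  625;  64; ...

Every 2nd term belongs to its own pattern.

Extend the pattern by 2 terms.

3125, 125

The terms cycle through 2 interleaved subsequences.
Subsequence A: 5, 25, 125, 625 (multiplying by 5 each time).
Subsequence B: 1, 8, 27, 64 (consecutive cubes n³ from n = 1).
Position 9 falls in subsequence A as its term 5, giving 3125.
Position 10 falls in subsequence B as its term 5, giving 125.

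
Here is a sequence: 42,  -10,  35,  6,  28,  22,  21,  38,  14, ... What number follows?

54

Taking every 2nd term gives 2 separate tracks.
Track A = 42, 35, 28, 21, 14: arithmetic with common difference −7.
Track B = -10, 6, 22, 38: linear: a_n = -26 + 16·n.
Position 10 → track B, term 5 = 54.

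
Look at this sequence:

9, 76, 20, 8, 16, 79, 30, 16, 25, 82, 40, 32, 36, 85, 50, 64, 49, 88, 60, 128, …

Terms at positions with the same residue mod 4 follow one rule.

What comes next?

Split by position mod 4: positions 1, 5, 9, … form one track, and each other residue class forms its own.
Stream A = 9, 16, 25, 36, 49: perfect squares starting at 3².
Stream B = 76, 79, 82, 85, 88: arithmetic, step +3.
Stream C = 20, 30, 40, 50, 60: arithmetic with common difference +10.
Stream D = 8, 16, 32, 64, 128: powers of 2.
The 21st slot belongs to stream A; its 6th term is 64.

64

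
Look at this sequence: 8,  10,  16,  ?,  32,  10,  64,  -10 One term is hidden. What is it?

Taking every 2nd term gives 2 separate tracks.
Track A: 8, 16, 32, 64 — successive powers of 2.
Track B: 10, ?, 10, -10 — oscillating between 10 and -10.
So the missing entry in track B is -10.

-10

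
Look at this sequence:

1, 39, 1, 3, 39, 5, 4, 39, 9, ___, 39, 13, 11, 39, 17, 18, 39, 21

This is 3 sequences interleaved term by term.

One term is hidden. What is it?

7

The terms cycle through 3 interleaved subsequences.
Track A is 1, 3, 4, ?, 11, 18, which is Fibonacci-style (each term is the sum of the two before it).
Track B is 39, 39, 39, 39, 39, 39, which is constant 39.
Track C is 1, 5, 9, 13, 17, 21, which is adding 4 each time.
Filling track A at index 4 by its rule yields 7.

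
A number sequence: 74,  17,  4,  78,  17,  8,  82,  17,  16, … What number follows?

86

Split by position mod 3 into 3 tracks.
Subsequence A: 74, 78, 82. Adding 4 each time.
Subsequence B: 17, 17, 17. Always 17.
Subsequence C: 4, 8, 16. Successive powers of 2.
Position 10 falls in subsequence A as its term 4, giving 86.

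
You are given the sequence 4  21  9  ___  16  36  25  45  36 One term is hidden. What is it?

28

Taking every 2nd term gives 2 separate tracks.
Track A = 4, 9, 16, 25, 36: perfect squares starting at 2².
Track B = 21, ?, 36, 45: triangular numbers n(n+1)/2 for n = 6, 7, ….
The gap is track B's term 2; the rule gives 28.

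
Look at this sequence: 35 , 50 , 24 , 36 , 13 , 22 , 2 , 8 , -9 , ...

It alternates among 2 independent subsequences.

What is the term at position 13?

Positions 1, 3, 5, … form one subsequence and positions 2, 4, 6, … form another.
Subsequence A: 35, 24, 13, 2, -9 — linear: a_n = 46 − 11·n.
Subsequence B: 50, 36, 22, 8 — linear: a_n = 64 − 14·n.
The 13th slot belongs to subsequence A; its 7th term is -31.

-31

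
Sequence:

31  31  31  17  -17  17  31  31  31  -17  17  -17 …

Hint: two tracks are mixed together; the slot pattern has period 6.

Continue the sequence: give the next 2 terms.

Positions follow the repeating pattern AAABBB; grouping by letter gives 2 tracks.
Stream A = 31, 31, 31, 31, 31, 31: constant 31.
Stream B = 17, -17, 17, -17, 17, -17: oscillating between 17 and -17.
Position 13 → stream A, term 7 = 31.
The 14th slot belongs to stream A; its 8th term is 31.

31, 31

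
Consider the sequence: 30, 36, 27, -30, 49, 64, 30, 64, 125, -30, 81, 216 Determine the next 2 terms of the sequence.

30, 100

Split by position mod 3 into 3 tracks.
Track A: 30, -30, 30, -30. Alternating ±30.
Track B: 36, 49, 64, 81. Perfect squares starting at 6².
Track C: 27, 64, 125, 216. The cubes 3³, 4³, 5³, ….
The 13th slot belongs to track A; its 5th term is 30.
The 14th slot belongs to track B; its 5th term is 100.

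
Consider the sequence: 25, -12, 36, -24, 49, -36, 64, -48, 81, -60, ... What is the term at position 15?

Odd-indexed and even-indexed terms follow separate rules.
Track A is 25, 36, 49, 64, 81, which is perfect squares starting at 5².
Track B is -12, -24, -36, -48, -60, which is linear: a_n = −12·n.
Term 15 comes from track A (its 8th entry): 144.

144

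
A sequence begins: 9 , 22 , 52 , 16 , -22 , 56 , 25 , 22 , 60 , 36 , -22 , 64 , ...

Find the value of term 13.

49

Taking every 3rd term gives 3 separate tracks.
Stream A = 9, 16, 25, 36: perfect squares starting at 3².
Stream B = 22, -22, 22, -22: the oscillation 22·(−1)^(n+1).
Stream C = 52, 56, 60, 64: arithmetic, step +4.
Position 13 falls in stream A as its term 5, giving 49.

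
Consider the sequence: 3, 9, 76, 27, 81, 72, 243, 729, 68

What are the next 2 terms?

The slot pattern repeats as AAB (period 3), so there are 2 interleaved tracks.
Stream A: 3, 9, 27, 81, 243, 729 (powers 3^1, 3^2, 3^3, …).
Stream B: 76, 72, 68 (subtracting 4 each time).
Position 10 falls in stream A as its term 7, giving 2187.
Term 11 comes from stream A (its 8th entry): 6561.

2187, 6561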